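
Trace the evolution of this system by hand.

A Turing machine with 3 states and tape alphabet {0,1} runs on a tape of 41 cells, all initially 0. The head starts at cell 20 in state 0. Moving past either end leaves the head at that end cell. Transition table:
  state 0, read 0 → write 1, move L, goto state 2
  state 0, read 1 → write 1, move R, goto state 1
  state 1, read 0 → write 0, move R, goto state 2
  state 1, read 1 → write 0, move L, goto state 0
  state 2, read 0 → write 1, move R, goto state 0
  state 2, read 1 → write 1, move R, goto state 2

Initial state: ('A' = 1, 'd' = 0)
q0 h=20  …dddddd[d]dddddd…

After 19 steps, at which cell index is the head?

0) q0 h=20  …dddddd[d]dddddd…
1) q2 h=19  …dddddd[d]Addddd…
2) q0 h=20  …dddddA[A]dddddd…
3) q1 h=21  …ddddAA[d]dddddd…
4) q2 h=22  …dddAAd[d]dddddd…
5) q0 h=23  …ddAAdA[d]dddddd…
6) q2 h=22  …dddAAd[A]Addddd…
7) q2 h=23  …ddAAdA[A]dddddd…
8) q2 h=24  …dAAdAA[d]dddddd…
9) q0 h=25  …AAdAAA[d]dddddd…
10) q2 h=24  …dAAdAA[A]Addddd…
11) q2 h=25  …AAdAAA[A]dddddd…
12) q2 h=26  …AdAAAA[d]dddddd…
13) q0 h=27  …dAAAAA[d]dddddd…
14) q2 h=26  …AdAAAA[A]Addddd…
15) q2 h=27  …dAAAAA[A]dddddd…
16) q2 h=28  …AAAAAA[d]dddddd…
17) q0 h=29  …AAAAAA[d]dddddd…
18) q2 h=28  …AAAAAA[A]Addddd…
19) q2 h=29  …AAAAAA[A]dddddd…

29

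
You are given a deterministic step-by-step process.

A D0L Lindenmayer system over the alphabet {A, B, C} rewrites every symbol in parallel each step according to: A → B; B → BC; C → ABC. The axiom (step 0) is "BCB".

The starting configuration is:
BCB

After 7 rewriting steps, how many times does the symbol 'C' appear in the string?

311

t=0: BCB
t=1: BCABCBC
t=2: BCABCBBCABCBCABC
t=3: BCABCBBCABCBCBCABCBBCABCBCABCBBCABC
t=4: BCABCBBCABCBCBCABCBBCABCBCABCBCABCBBCABCBCBCABCBBCABCBCABCBBCABCBCBCABCBBCABC
t=5: BCABCBBCABCBCBCABCBBCABCBCABCBCABCBBCABCBCBCABCBBCABCBCABC…BCABCBCABCBBCABCBCBCABCBBCABCBCABCBCABCBBCABCBCBCABCBBCABC  (len 170)
t=6: BCABCBBCABCBCBCABCBBCABCBCABCBCABCBBCABCBCBCABCBBCABCBCABC…BCABCBCABCBBCABCBCBCABCBBCABCBCABCBCABCBBCABCBCBCABCBBCABC  (len 375)
t=7: BCABCBBCABCBCBCABCBBCABCBCABCBCABCBBCABCBCBCABCBBCABCBCABC…BCABCBCABCBBCABCBCBCABCBBCABCBCABCBCABCBBCABCBCBCABCBBCABC  (len 827)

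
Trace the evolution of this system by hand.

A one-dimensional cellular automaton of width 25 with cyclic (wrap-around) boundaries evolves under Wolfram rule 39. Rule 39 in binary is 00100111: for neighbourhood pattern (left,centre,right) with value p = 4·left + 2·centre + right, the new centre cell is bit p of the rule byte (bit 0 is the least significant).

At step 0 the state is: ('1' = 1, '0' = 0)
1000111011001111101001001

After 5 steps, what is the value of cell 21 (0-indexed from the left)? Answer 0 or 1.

step 0: 1000111011001111101001001
step 1: 0011000100010000011011010
step 2: 1100011101110111100100110
step 3: 0001100010001000001101001
step 4: 0110001110111011110011011
step 5: 1000110001000100000100100

0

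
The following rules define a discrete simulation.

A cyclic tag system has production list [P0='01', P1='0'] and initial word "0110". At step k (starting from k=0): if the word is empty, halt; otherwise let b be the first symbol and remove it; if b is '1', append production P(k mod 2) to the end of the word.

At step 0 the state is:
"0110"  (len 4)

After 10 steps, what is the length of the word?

1

step 0: "0110"  (len 4)
step 1: "110"  (len 3)
step 2: "100"  (len 3)
step 3: "0001"  (len 4)
step 4: "001"  (len 3)
step 5: "01"  (len 2)
step 6: "1"  (len 1)
step 7: "01"  (len 2)
step 8: "1"  (len 1)
step 9: "01"  (len 2)
step 10: "1"  (len 1)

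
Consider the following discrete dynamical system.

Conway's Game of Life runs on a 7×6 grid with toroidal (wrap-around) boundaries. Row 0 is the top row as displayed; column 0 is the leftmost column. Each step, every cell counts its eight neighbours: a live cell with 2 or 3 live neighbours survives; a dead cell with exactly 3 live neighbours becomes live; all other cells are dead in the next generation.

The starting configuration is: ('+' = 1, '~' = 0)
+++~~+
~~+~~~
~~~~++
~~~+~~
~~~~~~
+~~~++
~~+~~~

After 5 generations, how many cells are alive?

14

k=0  +++~~+
~~+~~~
~~~~++
~~~+~~
~~~~~~
+~~~++
~~+~~~
k=1  +~++~~
~~+++~
~~~++~
~~~~+~
~~~~++
~~~~~+
~~+++~
k=2  ~~~~~+
~+~~~+
~~+~~+
~~~~~~
~~~~++
~~~~~+
~++~++
k=3  ~++~~+
~~~~++
+~~~~~
~~~~++
~~~~++
~~~+~~
~~~~++
k=4  ~~~+~~
~+~~++
+~~~~~
+~~~+~
~~~+~+
~~~+~~
+~++++
k=5  ~+~~~~
+~~~++
++~~+~
+~~~+~
~~~+~+
+~~~~~
~~+~~+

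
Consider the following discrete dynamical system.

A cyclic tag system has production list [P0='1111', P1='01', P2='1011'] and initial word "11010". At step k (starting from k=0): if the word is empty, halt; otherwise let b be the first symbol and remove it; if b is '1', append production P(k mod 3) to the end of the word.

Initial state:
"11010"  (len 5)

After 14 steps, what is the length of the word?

27

step 0: "11010"  (len 5)
step 1: "10101111"  (len 8)
step 2: "010111101"  (len 9)
step 3: "10111101"  (len 8)
step 4: "01111011111"  (len 11)
step 5: "1111011111"  (len 10)
step 6: "1110111111011"  (len 13)
step 7: "1101111110111111"  (len 16)
step 8: "10111111011111101"  (len 17)
step 9: "01111110111111011011"  (len 20)
step 10: "1111110111111011011"  (len 19)
step 11: "11111011111101101101"  (len 20)
step 12: "11110111111011011011011"  (len 23)
step 13: "11101111110110110110111111"  (len 26)
step 14: "110111111011011011011111101"  (len 27)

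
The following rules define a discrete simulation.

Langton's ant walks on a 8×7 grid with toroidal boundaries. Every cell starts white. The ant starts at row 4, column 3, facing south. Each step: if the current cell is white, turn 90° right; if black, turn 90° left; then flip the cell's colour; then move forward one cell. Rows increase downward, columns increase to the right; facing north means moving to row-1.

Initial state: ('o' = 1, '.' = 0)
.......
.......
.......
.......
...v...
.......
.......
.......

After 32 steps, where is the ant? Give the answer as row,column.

[0] .......
.......
.......
.......
...v...
.......
.......
.......
[1] .......
.......
.......
.......
..<o...
.......
.......
.......
[2] .......
.......
.......
..^....
..oo...
.......
.......
.......
[3] .......
.......
.......
..o>...
..oo...
.......
.......
.......
[4] .......
.......
.......
..oo...
..ov...
.......
.......
.......
[5] .......
.......
.......
..oo...
..o.>..
.......
.......
.......
[6] .......
.......
.......
..oo...
..o.o..
....v..
.......
.......
[7] .......
.......
.......
..oo...
..o.o..
...<o..
.......
.......
[8] .......
.......
.......
..oo...
..o^o..
...oo..
.......
.......
[9] .......
.......
.......
..oo...
..oo>..
...oo..
.......
.......
[10] .......
.......
.......
..oo^..
..oo...
...oo..
.......
.......
[11] .......
.......
.......
..ooo>.
..oo...
...oo..
.......
.......
[12] .......
.......
.......
..oooo.
..oo.v.
...oo..
.......
.......
[13] .......
.......
.......
..oooo.
..oo<o.
...oo..
.......
.......
[14] .......
.......
.......
..oo^o.
..oooo.
...oo..
.......
.......
[15] .......
.......
.......
..o<.o.
..oooo.
...oo..
.......
.......
[16] .......
.......
.......
..o..o.
..ovoo.
...oo..
.......
.......
[17] .......
.......
.......
..o..o.
..o.>o.
...oo..
.......
.......
[18] .......
.......
.......
..o.^o.
..o..o.
...oo..
.......
.......
[19] .......
.......
.......
..o.o>.
..o..o.
...oo..
.......
.......
[20] .......
.......
.....^.
..o.o..
..o..o.
...oo..
.......
.......
[21] .......
.......
.....o>
..o.o..
..o..o.
...oo..
.......
.......
[22] .......
.......
.....oo
..o.o.v
..o..o.
...oo..
.......
.......
[23] .......
.......
.....oo
..o.o<o
..o..o.
...oo..
.......
.......
[24] .......
.......
.....^o
..o.ooo
..o..o.
...oo..
.......
.......
[25] .......
.......
....<.o
..o.ooo
..o..o.
...oo..
.......
.......
[26] .......
....^..
....o.o
..o.ooo
..o..o.
...oo..
.......
.......
[27] .......
....o>.
....o.o
..o.ooo
..o..o.
...oo..
.......
.......
[28] .......
....oo.
....ovo
..o.ooo
..o..o.
...oo..
.......
.......
[29] .......
....oo.
....<oo
..o.ooo
..o..o.
...oo..
.......
.......
[30] .......
....oo.
.....oo
..o.voo
..o..o.
...oo..
.......
.......
[31] .......
....oo.
.....oo
..o..>o
..o..o.
...oo..
.......
.......
[32] .......
....oo.
.....^o
..o...o
..o..o.
...oo..
.......
.......

2,5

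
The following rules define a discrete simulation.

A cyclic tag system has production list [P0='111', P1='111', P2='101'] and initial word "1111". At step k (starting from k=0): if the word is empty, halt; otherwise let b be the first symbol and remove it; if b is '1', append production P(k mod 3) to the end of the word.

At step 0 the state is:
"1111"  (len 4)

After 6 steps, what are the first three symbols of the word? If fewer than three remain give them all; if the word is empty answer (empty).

step 0: "1111"  (len 4)
step 1: "111111"  (len 6)
step 2: "11111111"  (len 8)
step 3: "1111111101"  (len 10)
step 4: "111111101111"  (len 12)
step 5: "11111101111111"  (len 14)
step 6: "1111101111111101"  (len 16)

111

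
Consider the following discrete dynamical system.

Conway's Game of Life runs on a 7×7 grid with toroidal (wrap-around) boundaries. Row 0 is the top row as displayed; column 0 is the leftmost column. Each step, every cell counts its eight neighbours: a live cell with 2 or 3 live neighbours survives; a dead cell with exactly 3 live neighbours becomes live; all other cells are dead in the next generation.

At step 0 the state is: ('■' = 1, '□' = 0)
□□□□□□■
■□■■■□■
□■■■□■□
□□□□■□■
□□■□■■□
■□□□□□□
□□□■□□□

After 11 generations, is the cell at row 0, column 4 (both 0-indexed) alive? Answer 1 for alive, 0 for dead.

1

step 0: □□□□□□■
■□■■■□■
□■■■□■□
□□□□■□■
□□■□■■□
■□□□□□□
□□□■□□□
step 1: ■□■□■■■
■□□□■□■
□■□□□□□
□■□□□□■
□□□■■■■
□□□■■□□
□□□□□□□
step 2: ■■□■■□□
□□□■■□□
□■□□□■■
□□■□■□■
■□■■□□■
□□□■□□□
□□□□□□■
step 3: ■□■■■■□
□■□■□□■
■□■□□□■
□□■□■□□
■■■□■■■
■□■■□□■
■□■■■□□
step 4: ■□□□□■□
□□□□□□□
■□■□□■■
□□■□■□□
□□□□■□□
□□□□□□□
■□□□□□□
step 5: □□□□□□■
■■□□□■□
□■□■□■■
□■□□■□■
□□□■□□□
□□□□□□□
□□□□□□■
step 6: □□□□□■■
□■■□■■□
□■□□□□□
□□□■■□■
□□□□□□□
□□□□□□□
□□□□□□□
step 7: □□□□■■■
■■■□■■■
■■□□□□□
□□□□□□□
□□□□□□□
□□□□□□□
□□□□□□□
step 8: □■□■■□□
□□■■■□□
□□■□□■□
□□□□□□□
□□□□□□□
□□□□□□□
□□□□□■□
step 9: □□□□□■□
□■□□□■□
□□■□■□□
□□□□□□□
□□□□□□□
□□□□□□□
□□□□■□□
step 10: □□□□■■□
□□□□■■□
□□□□□□□
□□□□□□□
□□□□□□□
□□□□□□□
□□□□□□□
step 11: □□□□■■□
□□□□■■□
□□□□□□□
□□□□□□□
□□□□□□□
□□□□□□□
□□□□□□□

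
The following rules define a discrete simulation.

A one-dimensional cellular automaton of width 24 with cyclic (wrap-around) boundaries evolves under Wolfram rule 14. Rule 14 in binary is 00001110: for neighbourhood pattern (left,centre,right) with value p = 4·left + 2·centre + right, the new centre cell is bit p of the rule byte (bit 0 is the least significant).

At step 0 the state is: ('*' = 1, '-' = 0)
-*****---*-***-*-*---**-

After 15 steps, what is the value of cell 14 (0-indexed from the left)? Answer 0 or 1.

1

step 0: -*****---*-***-*-*---**-
step 1: **------**-*---*-*--**--
step 2: *------**--*--**-*-**--*
step 3: ------**--**-**--*-*--**
step 4: -----**--**--*--**-*-**-
step 5: ----**--**--**-**--*-*--
step 6: ---**--**--**--*--**-*--
step 7: --**--**--**--**-**--*--
step 8: -**--**--**--**--*--**--
step 9: **--**--**--**--**-**---
step 10: *--**--**--**--**--*---*
step 11: --**--**--**--**--**--**
step 12: -**--**--**--**--**--**-
step 13: **--**--**--**--**--**--
step 14: *--**--**--**--**--**--*
step 15: --**--**--**--**--**--**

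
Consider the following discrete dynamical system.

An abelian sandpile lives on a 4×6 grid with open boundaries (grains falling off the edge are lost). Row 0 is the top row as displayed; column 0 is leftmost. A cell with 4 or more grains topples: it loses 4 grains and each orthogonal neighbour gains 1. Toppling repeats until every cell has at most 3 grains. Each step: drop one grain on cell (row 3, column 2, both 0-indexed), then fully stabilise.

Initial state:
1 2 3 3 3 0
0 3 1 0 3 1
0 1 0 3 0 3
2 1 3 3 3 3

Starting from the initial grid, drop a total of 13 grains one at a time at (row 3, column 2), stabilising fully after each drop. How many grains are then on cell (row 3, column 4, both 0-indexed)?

2

0) 1 2 3 3 3 0
0 3 1 0 3 1
0 1 0 3 0 3
2 1 3 3 3 3
1) 1 2 3 3 3 0
0 3 1 1 3 2
0 1 2 0 3 0
2 2 1 2 1 1
2) 1 2 3 3 3 0
0 3 1 1 3 2
0 1 2 0 3 0
2 2 2 2 1 1
3) 1 2 3 3 3 0
0 3 1 1 3 2
0 1 2 0 3 0
2 2 3 2 1 1
4) 1 2 3 3 3 0
0 3 1 1 3 2
0 1 3 0 3 0
2 3 0 3 1 1
5) 1 2 3 3 3 0
0 3 1 1 3 2
0 1 3 0 3 0
2 3 1 3 1 1
6) 1 2 3 3 3 0
0 3 1 1 3 2
0 1 3 0 3 0
2 3 2 3 1 1
7) 1 2 3 3 3 0
0 3 1 1 3 2
0 1 3 0 3 0
2 3 3 3 1 1
8) 1 2 3 3 3 0
0 3 2 1 3 2
0 3 0 2 3 0
3 0 3 0 2 1
9) 1 2 3 3 3 0
0 3 2 1 3 2
0 3 1 2 3 0
3 1 0 1 2 1
10) 1 2 3 3 3 0
0 3 2 1 3 2
0 3 1 2 3 0
3 1 1 1 2 1
11) 1 2 3 3 3 0
0 3 2 1 3 2
0 3 1 2 3 0
3 1 2 1 2 1
12) 1 2 3 3 3 0
0 3 2 1 3 2
0 3 1 2 3 0
3 1 3 1 2 1
13) 1 2 3 3 3 0
0 3 2 1 3 2
0 3 2 2 3 0
3 2 0 2 2 1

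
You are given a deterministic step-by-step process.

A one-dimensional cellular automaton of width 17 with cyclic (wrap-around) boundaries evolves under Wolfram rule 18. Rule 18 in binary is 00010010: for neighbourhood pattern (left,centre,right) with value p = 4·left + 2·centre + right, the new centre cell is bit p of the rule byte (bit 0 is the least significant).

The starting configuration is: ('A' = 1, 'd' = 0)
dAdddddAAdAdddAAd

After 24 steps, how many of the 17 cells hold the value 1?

6

[0] dAdddddAAdAdddAAd
[1] AdAdddAddddAdAddA
[2] dddAdAdAddAdddAAd
[3] ddAdddddAAdAdAddA
[4] AAdAdddAddddddAAd
[5] ddddAdAdAddddAddd
[6] dddAdddddAddAdAdd
[7] ddAdAdddAdAAdddAd
[8] dAdddAdAddddAdAdA
[9] ddAdAdddAddAddddd
[10] dAdddAdAdAAdAdddd
[11] AdAdAddddddddAddd
[12] dddddAddddddAdAdA
[13] AdddAdAddddAddddd
[14] dAdAdddAddAdAdddA
[15] ddddAdAdAAdddAdAd
[16] dddAddddddAdAdddA
[17] AdAdAddddAdddAdAd
[18] dddddAddAdAdAdddd
[19] ddddAdAAdddddAddd
[20] dddAddddAdddAdAdd
[21] ddAdAddAdAdAdddAd
[22] dAdddAAdddddAdAdA
[23] ddAdAddAdddAddddd
[24] dAdddAAdAdAdAdddd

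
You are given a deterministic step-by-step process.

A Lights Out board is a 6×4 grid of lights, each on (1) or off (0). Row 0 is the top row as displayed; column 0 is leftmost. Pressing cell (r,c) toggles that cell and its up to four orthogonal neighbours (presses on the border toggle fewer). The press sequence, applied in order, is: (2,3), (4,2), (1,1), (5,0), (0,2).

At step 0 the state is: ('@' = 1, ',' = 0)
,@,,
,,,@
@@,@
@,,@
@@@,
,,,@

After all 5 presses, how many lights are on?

14

step 0: ,@,,
,,,@
@@,@
@,,@
@@@,
,,,@
step 1: ,@,,
,,,,
@@@,
@,,,
@@@,
,,,@
step 2: ,@,,
,,,,
@@@,
@,@,
@,,@
,,@@
step 3: ,,,,
@@@,
@,@,
@,@,
@,,@
,,@@
step 4: ,,,,
@@@,
@,@,
@,@,
,,,@
@@@@
step 5: ,@@@
@@,,
@,@,
@,@,
,,,@
@@@@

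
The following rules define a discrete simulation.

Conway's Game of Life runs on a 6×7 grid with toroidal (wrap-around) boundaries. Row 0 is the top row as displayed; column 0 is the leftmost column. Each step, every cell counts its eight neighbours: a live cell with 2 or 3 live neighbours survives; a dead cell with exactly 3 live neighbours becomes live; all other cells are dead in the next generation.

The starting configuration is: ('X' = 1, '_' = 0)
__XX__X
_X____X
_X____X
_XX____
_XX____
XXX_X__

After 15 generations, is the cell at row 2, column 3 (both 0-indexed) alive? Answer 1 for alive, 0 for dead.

step 0: __XX__X
_X____X
_X____X
_XX____
_XX____
XXX_X__
step 1: ___X_XX
_X___XX
_X_____
_______
_______
X______
step 2: ____XX_
__X_XXX
X______
_______
_______
______X
step 3: ___XX__
___XX_X
_____XX
_______
_______
_____X_
step 4: ___X___
___X__X
____XXX
_______
_______
____X__
step 5: ___XX__
___X__X
____XXX
_____X_
_______
_______
step 6: ___XX__
___X__X
____X_X
____XXX
_______
_______
step 7: ___XX__
___X___
X__XX_X
____X_X
_____X_
_______
step 8: ___XX__
__X__X_
X__XX_X
X__XX_X
_____X_
____X__
step 9: ___XXX_
__X__XX
XXX____
X__X___
___X_XX
___XXX_
step 10: __X____
X_X__XX
X_XX___
X__XX__
__XX_XX
__X____
step 11: __XX__X
X_X___X
X_X__X_
X____X_
_XX__XX
_XX____
step 12: ___X__X
X_X__X_
X____X_
X_X_XX_
__X__XX
_____XX
step 13: X___X__
XX__XX_
X__X_X_
X__XX__
XX_X___
X___X__
step 14: X__XX__
XX_X_X_
X_XX_X_
X__X___
XXXX__X
X__XX_X
step 15: _______
X____X_
X__X___
_______
_____X_
_______

1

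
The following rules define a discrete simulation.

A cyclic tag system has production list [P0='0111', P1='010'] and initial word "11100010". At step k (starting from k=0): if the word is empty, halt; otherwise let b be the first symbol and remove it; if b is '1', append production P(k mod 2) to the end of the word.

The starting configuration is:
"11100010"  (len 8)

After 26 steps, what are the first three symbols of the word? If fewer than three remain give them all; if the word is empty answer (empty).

step 0: "11100010"  (len 8)
step 1: "11000100111"  (len 11)
step 2: "1000100111010"  (len 13)
step 3: "0001001110100111"  (len 16)
step 4: "001001110100111"  (len 15)
step 5: "01001110100111"  (len 14)
step 6: "1001110100111"  (len 13)
step 7: "0011101001110111"  (len 16)
step 8: "011101001110111"  (len 15)
step 9: "11101001110111"  (len 14)
step 10: "1101001110111010"  (len 16)
step 11: "1010011101110100111"  (len 19)
step 12: "010011101110100111010"  (len 21)
step 13: "10011101110100111010"  (len 20)
step 14: "0011101110100111010010"  (len 22)
step 15: "011101110100111010010"  (len 21)
step 16: "11101110100111010010"  (len 20)
step 17: "11011101001110100100111"  (len 23)
step 18: "1011101001110100100111010"  (len 25)
step 19: "0111010011101001001110100111"  (len 28)
step 20: "111010011101001001110100111"  (len 27)
step 21: "110100111010010011101001110111"  (len 30)
step 22: "10100111010010011101001110111010"  (len 32)
step 23: "01001110100100111010011101110100111"  (len 35)
step 24: "1001110100100111010011101110100111"  (len 34)
step 25: "0011101001001110100111011101001110111"  (len 37)
step 26: "011101001001110100111011101001110111"  (len 36)

011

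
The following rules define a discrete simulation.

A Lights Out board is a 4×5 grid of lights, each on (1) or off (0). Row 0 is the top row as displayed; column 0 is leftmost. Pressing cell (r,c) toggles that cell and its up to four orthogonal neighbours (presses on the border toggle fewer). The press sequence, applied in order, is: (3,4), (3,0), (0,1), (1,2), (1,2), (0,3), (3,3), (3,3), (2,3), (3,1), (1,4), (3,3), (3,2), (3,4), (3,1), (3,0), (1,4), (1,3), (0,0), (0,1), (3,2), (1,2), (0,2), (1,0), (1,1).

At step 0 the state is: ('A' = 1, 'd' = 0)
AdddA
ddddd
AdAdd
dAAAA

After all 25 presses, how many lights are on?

13

[0] AdddA
ddddd
AdAdd
dAAAA
[1] AdddA
ddddd
AdAdA
dAAdd
[2] AdddA
ddddd
ddAdA
AdAdd
[3] dAAdA
dAddd
ddAdA
AdAdd
[4] dAddA
ddAAd
ddddA
AdAdd
[5] dAAdA
dAddd
ddAdA
AdAdd
[6] dAdAd
dAdAd
ddAdA
AdAdd
[7] dAdAd
dAdAd
ddAAA
AddAA
[8] dAdAd
dAdAd
ddAdA
AdAdd
[9] dAdAd
dAddd
dddAd
AdAAd
[10] dAdAd
dAddd
dAdAd
dAdAd
[11] dAdAA
dAdAA
dAdAA
dAdAd
[12] dAdAA
dAdAA
dAddA
dAAdA
[13] dAdAA
dAdAA
dAAdA
dddAA
[14] dAdAA
dAdAA
dAAdd
ddddd
[15] dAdAA
dAdAA
ddAdd
AAAdd
[16] dAdAA
dAdAA
AdAdd
ddAdd
[17] dAdAd
dAddd
AdAdA
ddAdd
[18] dAddd
dAAAA
AdAAA
ddAdd
[19] Adddd
AAAAA
AdAAA
ddAdd
[20] dAAdd
AdAAA
AdAAA
ddAdd
[21] dAAdd
AdAAA
AddAA
dAdAd
[22] dAddd
AAddA
AdAAA
dAdAd
[23] ddAAd
AAAdA
AdAAA
dAdAd
[24] AdAAd
ddAdA
ddAAA
dAdAd
[25] AAAAd
AAddA
dAAAA
dAdAd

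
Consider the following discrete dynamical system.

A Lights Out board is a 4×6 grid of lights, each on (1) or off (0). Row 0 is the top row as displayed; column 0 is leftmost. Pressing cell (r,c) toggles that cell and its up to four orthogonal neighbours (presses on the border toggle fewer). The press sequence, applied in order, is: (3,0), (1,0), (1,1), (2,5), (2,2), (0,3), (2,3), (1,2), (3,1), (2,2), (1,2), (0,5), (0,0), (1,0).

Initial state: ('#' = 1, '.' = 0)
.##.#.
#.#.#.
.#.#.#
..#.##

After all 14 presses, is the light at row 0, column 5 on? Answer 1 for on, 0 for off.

k=0  .##.#.
#.#.#.
.#.#.#
..#.##
k=1  .##.#.
#.#.#.
##.#.#
###.##
k=2  ###.#.
.##.#.
.#.#.#
###.##
k=3  #.#.#.
#...#.
...#.#
###.##
k=4  #.#.#.
#...##
...##.
###.#.
k=5  #.#.#.
#.#.##
.##.#.
##..#.
k=6  #..#..
#.####
.##.#.
##..#.
k=7  #..#..
#.#.##
.#.#..
##.##.
k=8  #.##..
##.###
.###..
##.##.
k=9  #.##..
##.###
..##..
..###.
k=10  #.##..
######
.#....
...##.
k=11  #..#..
#...##
.##...
...##.
k=12  #..###
#...#.
.##...
...##.
k=13  .#.###
....#.
.##...
...##.
k=14  ##.###
##..#.
###...
...##.

1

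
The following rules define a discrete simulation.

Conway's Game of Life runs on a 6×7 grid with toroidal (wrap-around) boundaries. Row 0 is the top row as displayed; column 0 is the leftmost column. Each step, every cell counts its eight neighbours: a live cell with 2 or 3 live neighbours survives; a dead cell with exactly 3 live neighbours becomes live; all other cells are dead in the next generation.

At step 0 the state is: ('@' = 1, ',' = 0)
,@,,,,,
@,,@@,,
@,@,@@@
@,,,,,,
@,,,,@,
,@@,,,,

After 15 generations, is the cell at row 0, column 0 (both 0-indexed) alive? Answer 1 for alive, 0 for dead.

0

gen 0: ,@,,,,,
@,,@@,,
@,@,@@@
@,,,,,,
@,,,,@,
,@@,,,,
gen 1: @@,@,,,
@,@@@,,
@,,,@@,
@,,,@,,
@,,,,,@
@@@,,,,
gen 2: ,,,,@,@
@,@,,@,
@,,,,@,
@@,,@,,
,,,,,,@
,,@,,,,
gen 3: ,@,@,@@
@@,,@@,
@,,,@@,
@@,,,@,
@@,,,,,
,,,,,@,
gen 4: ,@@,,,,
,@@@,,,
,,,,,,,
,,,,@@,
@@,,,,,
,@@,@@,
gen 5: @,,,@,,
,@,@,,,
,,@@@,,
,,,,,,,
@@@@,,@
,,,@,,,
gen 6: ,,@@@,,
,@,,,,,
,,@@@,,
@,,,@,,
@@@@,,,
,,,@@,@
gen 7: ,,@,@@,
,@,,,,,
,@@@@,,
@,,,@,,
@@@,,@@
@,,,,@,
gen 8: ,@,,@@@
,@,,,@,
@@@@@,,
,,,,@,,
,,,,@@,
@,@@,,,
gen 9: ,@,@@@@
,,,,,,,
@@@@@@,
,@@,,,,
,,,,@@,
@@@@,,,
gen 10: ,@,@@@@
,,,,,,,
@,,@@,,
@,,,,,@
@,,,@,,
@@,,,,,
gen 11: ,@@,@@@
@,@,,,@
@,,,,,@
@@,@@@@
,,,,,,,
,@@@,,,
gen 12: ,,,,@@@
,,@@,,,
,,@@@,,
,@,,@@,
,,,,,@@
@@,@@@,
gen 13: @@,,,,@
,,@,,,,
,@,,,@,
,,@,,,@
,@@@,,,
@,,@,,,
gen 14: @@@,,,@
,,@,,,@
,@@,,,,
@,,@,,,
@@,@,,,
,,,@,,@
gen 15: ,@@@,@@
,,,@,,@
@@@@,,,
@,,@,,,
@@,@@,@
,,,@,,@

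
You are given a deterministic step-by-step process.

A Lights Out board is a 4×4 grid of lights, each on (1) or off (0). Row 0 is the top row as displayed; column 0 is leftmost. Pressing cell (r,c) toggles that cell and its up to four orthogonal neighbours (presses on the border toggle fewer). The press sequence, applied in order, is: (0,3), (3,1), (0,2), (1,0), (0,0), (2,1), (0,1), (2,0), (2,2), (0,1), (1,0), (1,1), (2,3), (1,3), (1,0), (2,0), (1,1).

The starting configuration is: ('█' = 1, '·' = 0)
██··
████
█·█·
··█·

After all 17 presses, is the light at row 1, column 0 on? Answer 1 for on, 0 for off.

1

gen 0: ██··
████
█·█·
··█·
gen 1: ████
███·
█·█·
··█·
gen 2: ████
███·
███·
██··
gen 3: █···
██··
███·
██··
gen 4: ····
····
·██·
██··
gen 5: ██··
█···
·██·
██··
gen 6: ██··
██··
█···
█···
gen 7: ··█·
█···
█···
█···
gen 8: ··█·
····
·█··
····
gen 9: ··█·
··█·
··██
··█·
gen 10: ██··
·██·
··██
··█·
gen 11: ·█··
█·█·
█·██
··█·
gen 12: ····
·█··
████
··█·
gen 13: ····
·█·█
██··
··██
gen 14: ···█
·██·
██·█
··██
gen 15: █··█
█·█·
·█·█
··██
gen 16: █··█
··█·
█··█
█·██
gen 17: ██·█
██··
██·█
█·██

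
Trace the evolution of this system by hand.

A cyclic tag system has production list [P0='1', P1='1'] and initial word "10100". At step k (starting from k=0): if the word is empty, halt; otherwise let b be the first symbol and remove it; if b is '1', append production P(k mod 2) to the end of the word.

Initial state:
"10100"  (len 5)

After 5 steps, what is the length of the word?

2

gen 0: "10100"  (len 5)
gen 1: "01001"  (len 5)
gen 2: "1001"  (len 4)
gen 3: "0011"  (len 4)
gen 4: "011"  (len 3)
gen 5: "11"  (len 2)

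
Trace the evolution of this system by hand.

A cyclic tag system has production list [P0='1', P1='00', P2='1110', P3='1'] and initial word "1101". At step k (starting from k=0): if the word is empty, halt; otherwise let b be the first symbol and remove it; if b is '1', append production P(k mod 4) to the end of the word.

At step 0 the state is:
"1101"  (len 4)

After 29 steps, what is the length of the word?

[0] "1101"  (len 4)
[1] "1011"  (len 4)
[2] "01100"  (len 5)
[3] "1100"  (len 4)
[4] "1001"  (len 4)
[5] "0011"  (len 4)
[6] "011"  (len 3)
[7] "11"  (len 2)
[8] "11"  (len 2)
[9] "11"  (len 2)
[10] "100"  (len 3)
[11] "001110"  (len 6)
[12] "01110"  (len 5)
[13] "1110"  (len 4)
[14] "11000"  (len 5)
[15] "10001110"  (len 8)
[16] "00011101"  (len 8)
[17] "0011101"  (len 7)
[18] "011101"  (len 6)
[19] "11101"  (len 5)
[20] "11011"  (len 5)
[21] "10111"  (len 5)
[22] "011100"  (len 6)
[23] "11100"  (len 5)
[24] "11001"  (len 5)
[25] "10011"  (len 5)
[26] "001100"  (len 6)
[27] "01100"  (len 5)
[28] "1100"  (len 4)
[29] "1001"  (len 4)

4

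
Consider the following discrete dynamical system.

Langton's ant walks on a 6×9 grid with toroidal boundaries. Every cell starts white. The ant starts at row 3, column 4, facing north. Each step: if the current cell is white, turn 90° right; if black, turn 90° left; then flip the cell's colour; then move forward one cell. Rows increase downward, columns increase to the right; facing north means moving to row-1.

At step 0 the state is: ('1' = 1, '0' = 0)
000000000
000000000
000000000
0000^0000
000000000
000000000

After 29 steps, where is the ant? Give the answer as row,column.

5,3

k=0  000000000
000000000
000000000
0000^0000
000000000
000000000
k=1  000000000
000000000
000000000
00001>000
000000000
000000000
k=2  000000000
000000000
000000000
000011000
00000v000
000000000
k=3  000000000
000000000
000000000
000011000
0000<1000
000000000
k=4  000000000
000000000
000000000
0000^1000
000011000
000000000
k=5  000000000
000000000
000000000
000<01000
000011000
000000000
k=6  000000000
000000000
000^00000
000101000
000011000
000000000
k=7  000000000
000000000
0001>0000
000101000
000011000
000000000
k=8  000000000
000000000
000110000
0001v1000
000011000
000000000
k=9  000000000
000000000
000110000
000<11000
000011000
000000000
k=10  000000000
000000000
000110000
000011000
000v11000
000000000
k=11  000000000
000000000
000110000
000011000
00<111000
000000000
k=12  000000000
000000000
000110000
00^011000
001111000
000000000
k=13  000000000
000000000
000110000
001>11000
001111000
000000000
k=14  000000000
000000000
000110000
001111000
001v11000
000000000
k=15  000000000
000000000
000110000
001111000
0010>1000
000000000
k=16  000000000
000000000
000110000
0011^1000
001001000
000000000
k=17  000000000
000000000
000110000
001<01000
001001000
000000000
k=18  000000000
000000000
000110000
001001000
001v01000
000000000
k=19  000000000
000000000
000110000
001001000
00<101000
000000000
k=20  000000000
000000000
000110000
001001000
000101000
00v000000
k=21  000000000
000000000
000110000
001001000
000101000
0<1000000
k=22  000000000
000000000
000110000
001001000
0^0101000
011000000
k=23  000000000
000000000
000110000
001001000
01>101000
011000000
k=24  000000000
000000000
000110000
001001000
011101000
01v000000
k=25  000000000
000000000
000110000
001001000
011101000
010>00000
k=26  000v00000
000000000
000110000
001001000
011101000
010100000
k=27  00<100000
000000000
000110000
001001000
011101000
010100000
k=28  001100000
000000000
000110000
001001000
011101000
01^100000
k=29  001100000
000000000
000110000
001001000
011101000
011>00000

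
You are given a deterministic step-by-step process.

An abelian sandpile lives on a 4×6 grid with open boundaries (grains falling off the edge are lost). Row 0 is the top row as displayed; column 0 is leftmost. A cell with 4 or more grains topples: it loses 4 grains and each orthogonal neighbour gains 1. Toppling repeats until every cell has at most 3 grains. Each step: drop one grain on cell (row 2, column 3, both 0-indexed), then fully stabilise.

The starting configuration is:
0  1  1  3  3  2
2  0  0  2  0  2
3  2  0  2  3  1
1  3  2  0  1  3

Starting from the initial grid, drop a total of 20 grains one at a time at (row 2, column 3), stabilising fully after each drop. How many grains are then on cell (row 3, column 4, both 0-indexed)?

0) 0  1  1  3  3  2
2  0  0  2  0  2
3  2  0  2  3  1
1  3  2  0  1  3
1) 0  1  1  3  3  2
2  0  0  2  0  2
3  2  0  3  3  1
1  3  2  0  1  3
2) 0  1  1  3  3  2
2  0  0  3  1  2
3  2  1  1  0  2
1  3  2  1  2  3
3) 0  1  1  3  3  2
2  0  0  3  1  2
3  2  1  2  0  2
1  3  2  1  2  3
4) 0  1  1  3  3  2
2  0  0  3  1  2
3  2  1  3  0  2
1  3  2  1  2  3
5) 0  1  2  1  0  3
2  0  1  1  3  2
3  2  2  1  1  2
1  3  2  2  2  3
6) 0  1  2  1  0  3
2  0  1  1  3  2
3  2  2  2  1  2
1  3  2  2  2  3
7) 0  1  2  1  0  3
2  0  1  1  3  2
3  2  2  3  1  2
1  3  2  2  2  3
8) 0  1  2  1  0  3
2  0  1  2  3  2
3  2  3  0  2  2
1  3  2  3  2  3
9) 0  1  2  1  0  3
2  0  1  2  3  2
3  2  3  1  2  2
1  3  2  3  2  3
10) 0  1  2  1  0  3
2  0  1  2  3  2
3  2  3  2  2  2
1  3  2  3  2  3
11) 0  1  2  1  0  3
2  0  1  2  3  2
3  2  3  3  2  2
1  3  2  3  2  3
12) 0  1  2  1  0  3
3  1  2  3  3  2
0  1  2  2  3  2
3  1  1  1  3  3
13) 0  1  2  1  0  3
3  1  2  3  3  2
0  1  2  3  3  2
3  1  1  1  3  3
14) 0  1  2  2  2  0
3  1  3  1  2  1
0  1  3  2  3  1
3  1  1  3  1  1
15) 0  1  2  2  2  0
3  1  3  1  2  1
0  1  3  3  3  1
3  1  1  3  1  1
16) 0  1  3  2  2  0
3  2  0  3  3  1
0  2  1  3  0  2
3  1  3  0  3  1
17) 0  1  3  3  3  0
3  2  1  1  0  2
0  2  2  1  2  2
3  1  3  1  3  1
18) 0  1  3  3  3  0
3  2  1  1  0  2
0  2  2  2  2  2
3  1  3  1  3  1
19) 0  1  3  3  3  0
3  2  1  1  0  2
0  2  2  3  2  2
3  1  3  1  3  1
20) 0  1  3  3  3  0
3  2  1  2  0  2
0  2  3  0  3  2
3  1  3  2  3  1

3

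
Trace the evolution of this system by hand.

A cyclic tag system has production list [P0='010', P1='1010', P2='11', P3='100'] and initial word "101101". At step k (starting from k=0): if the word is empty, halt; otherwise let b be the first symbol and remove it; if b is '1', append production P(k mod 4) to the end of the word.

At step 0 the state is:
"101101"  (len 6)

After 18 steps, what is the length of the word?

0) "101101"  (len 6)
1) "01101010"  (len 8)
2) "1101010"  (len 7)
3) "10101011"  (len 8)
4) "0101011100"  (len 10)
5) "101011100"  (len 9)
6) "010111001010"  (len 12)
7) "10111001010"  (len 11)
8) "0111001010100"  (len 13)
9) "111001010100"  (len 12)
10) "110010101001010"  (len 15)
11) "1001010100101011"  (len 16)
12) "001010100101011100"  (len 18)
13) "01010100101011100"  (len 17)
14) "1010100101011100"  (len 16)
15) "01010010101110011"  (len 17)
16) "1010010101110011"  (len 16)
17) "010010101110011010"  (len 18)
18) "10010101110011010"  (len 17)

17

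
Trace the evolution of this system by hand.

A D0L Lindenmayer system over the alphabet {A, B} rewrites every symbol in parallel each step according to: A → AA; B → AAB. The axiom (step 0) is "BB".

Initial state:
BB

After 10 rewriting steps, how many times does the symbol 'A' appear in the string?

4092

gen 0: BB
gen 1: AABAAB
gen 2: AAAAAABAAAAAAB
gen 3: AAAAAAAAAAAAAABAAAAAAAAAAAAAAB
gen 4: AAAAAAAAAAAAAAAAAAAAAAAAAAAAAABAAAAAAAAAAAAAAAAAAAAAAAAAAAAAAB
gen 5: AAAAAAAAAAAAAAAAAAAAAAAAAAAAAAAAAAAAAAAAAAAAAAAAAAAAAAAAAA…AAAAAAAAAAAAAAAAAAAAAAAAAAAAAAAAAAAAAAAAAAAAAAAAAAAAAAAAAB  (len 126)
gen 6: AAAAAAAAAAAAAAAAAAAAAAAAAAAAAAAAAAAAAAAAAAAAAAAAAAAAAAAAAA…AAAAAAAAAAAAAAAAAAAAAAAAAAAAAAAAAAAAAAAAAAAAAAAAAAAAAAAAAB  (len 254)
gen 7: AAAAAAAAAAAAAAAAAAAAAAAAAAAAAAAAAAAAAAAAAAAAAAAAAAAAAAAAAA…AAAAAAAAAAAAAAAAAAAAAAAAAAAAAAAAAAAAAAAAAAAAAAAAAAAAAAAAAB  (len 510)
gen 8: AAAAAAAAAAAAAAAAAAAAAAAAAAAAAAAAAAAAAAAAAAAAAAAAAAAAAAAAAA…AAAAAAAAAAAAAAAAAAAAAAAAAAAAAAAAAAAAAAAAAAAAAAAAAAAAAAAAAB  (len 1022)
gen 9: AAAAAAAAAAAAAAAAAAAAAAAAAAAAAAAAAAAAAAAAAAAAAAAAAAAAAAAAAA…AAAAAAAAAAAAAAAAAAAAAAAAAAAAAAAAAAAAAAAAAAAAAAAAAAAAAAAAAB  (len 2046)
gen 10: AAAAAAAAAAAAAAAAAAAAAAAAAAAAAAAAAAAAAAAAAAAAAAAAAAAAAAAAAA…AAAAAAAAAAAAAAAAAAAAAAAAAAAAAAAAAAAAAAAAAAAAAAAAAAAAAAAAAB  (len 4094)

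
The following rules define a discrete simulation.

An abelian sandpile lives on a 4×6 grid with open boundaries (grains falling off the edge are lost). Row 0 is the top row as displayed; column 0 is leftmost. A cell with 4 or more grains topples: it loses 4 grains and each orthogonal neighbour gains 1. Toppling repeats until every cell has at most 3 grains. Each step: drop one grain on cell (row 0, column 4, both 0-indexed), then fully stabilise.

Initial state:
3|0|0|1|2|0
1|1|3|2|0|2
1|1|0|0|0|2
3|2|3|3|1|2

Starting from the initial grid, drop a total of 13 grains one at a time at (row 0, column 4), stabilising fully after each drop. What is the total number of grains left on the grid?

38

t=0: 3|0|0|1|2|0
1|1|3|2|0|2
1|1|0|0|0|2
3|2|3|3|1|2
t=1: 3|0|0|1|3|0
1|1|3|2|0|2
1|1|0|0|0|2
3|2|3|3|1|2
t=2: 3|0|0|2|0|1
1|1|3|2|1|2
1|1|0|0|0|2
3|2|3|3|1|2
t=3: 3|0|0|2|1|1
1|1|3|2|1|2
1|1|0|0|0|2
3|2|3|3|1|2
t=4: 3|0|0|2|2|1
1|1|3|2|1|2
1|1|0|0|0|2
3|2|3|3|1|2
t=5: 3|0|0|2|3|1
1|1|3|2|1|2
1|1|0|0|0|2
3|2|3|3|1|2
t=6: 3|0|0|3|0|2
1|1|3|2|2|2
1|1|0|0|0|2
3|2|3|3|1|2
t=7: 3|0|0|3|1|2
1|1|3|2|2|2
1|1|0|0|0|2
3|2|3|3|1|2
t=8: 3|0|0|3|2|2
1|1|3|2|2|2
1|1|0|0|0|2
3|2|3|3|1|2
t=9: 3|0|0|3|3|2
1|1|3|2|2|2
1|1|0|0|0|2
3|2|3|3|1|2
t=10: 3|0|1|0|1|3
1|1|3|3|3|2
1|1|0|0|0|2
3|2|3|3|1|2
t=11: 3|0|1|0|2|3
1|1|3|3|3|2
1|1|0|0|0|2
3|2|3|3|1|2
t=12: 3|0|1|0|3|3
1|1|3|3|3|2
1|1|0|0|0|2
3|2|3|3|1|2
t=13: 3|0|2|2|2|1
1|2|0|1|2|0
1|1|1|1|1|3
3|2|3|3|1|2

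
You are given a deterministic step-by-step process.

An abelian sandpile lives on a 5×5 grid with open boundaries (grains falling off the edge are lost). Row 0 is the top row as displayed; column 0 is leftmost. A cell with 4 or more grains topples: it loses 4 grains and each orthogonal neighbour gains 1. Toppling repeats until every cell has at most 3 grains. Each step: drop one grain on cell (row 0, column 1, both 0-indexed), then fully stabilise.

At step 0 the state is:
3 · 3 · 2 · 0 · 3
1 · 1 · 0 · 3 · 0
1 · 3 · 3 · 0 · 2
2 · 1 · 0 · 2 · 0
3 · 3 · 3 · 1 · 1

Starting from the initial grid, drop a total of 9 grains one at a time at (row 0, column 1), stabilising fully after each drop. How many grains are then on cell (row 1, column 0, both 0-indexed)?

0) 3 · 3 · 2 · 0 · 3
1 · 1 · 0 · 3 · 0
1 · 3 · 3 · 0 · 2
2 · 1 · 0 · 2 · 0
3 · 3 · 3 · 1 · 1
1) 0 · 1 · 3 · 0 · 3
2 · 2 · 0 · 3 · 0
1 · 3 · 3 · 0 · 2
2 · 1 · 0 · 2 · 0
3 · 3 · 3 · 1 · 1
2) 0 · 2 · 3 · 0 · 3
2 · 2 · 0 · 3 · 0
1 · 3 · 3 · 0 · 2
2 · 1 · 0 · 2 · 0
3 · 3 · 3 · 1 · 1
3) 0 · 3 · 3 · 0 · 3
2 · 2 · 0 · 3 · 0
1 · 3 · 3 · 0 · 2
2 · 1 · 0 · 2 · 0
3 · 3 · 3 · 1 · 1
4) 1 · 1 · 0 · 1 · 3
2 · 3 · 1 · 3 · 0
1 · 3 · 3 · 0 · 2
2 · 1 · 0 · 2 · 0
3 · 3 · 3 · 1 · 1
5) 1 · 2 · 0 · 1 · 3
2 · 3 · 1 · 3 · 0
1 · 3 · 3 · 0 · 2
2 · 1 · 0 · 2 · 0
3 · 3 · 3 · 1 · 1
6) 1 · 3 · 0 · 1 · 3
2 · 3 · 1 · 3 · 0
1 · 3 · 3 · 0 · 2
2 · 1 · 0 · 2 · 0
3 · 3 · 3 · 1 · 1
7) 2 · 1 · 1 · 1 · 3
3 · 1 · 3 · 3 · 0
2 · 1 · 0 · 1 · 2
2 · 2 · 1 · 2 · 0
3 · 3 · 3 · 1 · 1
8) 2 · 2 · 1 · 1 · 3
3 · 1 · 3 · 3 · 0
2 · 1 · 0 · 1 · 2
2 · 2 · 1 · 2 · 0
3 · 3 · 3 · 1 · 1
9) 2 · 3 · 1 · 1 · 3
3 · 1 · 3 · 3 · 0
2 · 1 · 0 · 1 · 2
2 · 2 · 1 · 2 · 0
3 · 3 · 3 · 1 · 1

3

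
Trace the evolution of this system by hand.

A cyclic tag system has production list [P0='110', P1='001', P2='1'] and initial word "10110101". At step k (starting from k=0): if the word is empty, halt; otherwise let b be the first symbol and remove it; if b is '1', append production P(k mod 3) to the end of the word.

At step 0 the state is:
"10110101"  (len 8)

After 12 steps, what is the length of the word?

k=0  "10110101"  (len 8)
k=1  "0110101110"  (len 10)
k=2  "110101110"  (len 9)
k=3  "101011101"  (len 9)
k=4  "01011101110"  (len 11)
k=5  "1011101110"  (len 10)
k=6  "0111011101"  (len 10)
k=7  "111011101"  (len 9)
k=8  "11011101001"  (len 11)
k=9  "10111010011"  (len 11)
k=10  "0111010011110"  (len 13)
k=11  "111010011110"  (len 12)
k=12  "110100111101"  (len 12)

12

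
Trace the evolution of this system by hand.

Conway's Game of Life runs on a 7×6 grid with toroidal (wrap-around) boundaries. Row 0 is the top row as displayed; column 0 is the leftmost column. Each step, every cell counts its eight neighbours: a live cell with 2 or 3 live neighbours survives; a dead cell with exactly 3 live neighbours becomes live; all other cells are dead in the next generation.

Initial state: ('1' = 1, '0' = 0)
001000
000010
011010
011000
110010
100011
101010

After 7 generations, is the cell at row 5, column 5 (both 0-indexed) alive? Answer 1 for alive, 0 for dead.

1

gen 0: 001000
000010
011010
011000
110010
100011
101010
gen 1: 010001
011000
011000
000001
001110
000010
100010
gen 2: 011001
000000
111000
010010
000111
000010
100010
gen 3: 110001
000000
111000
010010
000101
000000
110110
gen 4: 011011
001001
111000
010111
000010
101101
011010
gen 5: 000011
000011
000000
010111
010000
101001
000000
gen 6: 000011
000011
100100
101010
010100
110000
100010
gen 7: 100100
100100
110100
101011
000101
111001
110010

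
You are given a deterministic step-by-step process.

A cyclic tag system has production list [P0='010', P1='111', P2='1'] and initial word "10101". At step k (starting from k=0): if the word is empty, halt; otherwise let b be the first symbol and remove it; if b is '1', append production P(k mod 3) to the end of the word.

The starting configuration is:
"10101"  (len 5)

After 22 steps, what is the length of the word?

15

gen 0: "10101"  (len 5)
gen 1: "0101010"  (len 7)
gen 2: "101010"  (len 6)
gen 3: "010101"  (len 6)
gen 4: "10101"  (len 5)
gen 5: "0101111"  (len 7)
gen 6: "101111"  (len 6)
gen 7: "01111010"  (len 8)
gen 8: "1111010"  (len 7)
gen 9: "1110101"  (len 7)
gen 10: "110101010"  (len 9)
gen 11: "10101010111"  (len 11)
gen 12: "01010101111"  (len 11)
gen 13: "1010101111"  (len 10)
gen 14: "010101111111"  (len 12)
gen 15: "10101111111"  (len 11)
gen 16: "0101111111010"  (len 13)
gen 17: "101111111010"  (len 12)
gen 18: "011111110101"  (len 12)
gen 19: "11111110101"  (len 11)
gen 20: "1111110101111"  (len 13)
gen 21: "1111101011111"  (len 13)
gen 22: "111101011111010"  (len 15)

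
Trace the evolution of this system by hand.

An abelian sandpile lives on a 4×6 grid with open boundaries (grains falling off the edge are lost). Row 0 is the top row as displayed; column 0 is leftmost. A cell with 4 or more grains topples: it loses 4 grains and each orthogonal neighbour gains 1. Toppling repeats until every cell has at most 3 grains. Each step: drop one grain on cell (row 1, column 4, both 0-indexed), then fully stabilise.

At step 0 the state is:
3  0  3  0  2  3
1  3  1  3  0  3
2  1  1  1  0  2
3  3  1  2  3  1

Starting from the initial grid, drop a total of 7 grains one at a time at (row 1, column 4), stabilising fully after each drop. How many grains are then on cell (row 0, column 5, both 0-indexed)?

gen 0: 3  0  3  0  2  3
1  3  1  3  0  3
2  1  1  1  0  2
3  3  1  2  3  1
gen 1: 3  0  3  0  2  3
1  3  1  3  1  3
2  1  1  1  0  2
3  3  1  2  3  1
gen 2: 3  0  3  0  2  3
1  3  1  3  2  3
2  1  1  1  0  2
3  3  1  2  3  1
gen 3: 3  0  3  0  2  3
1  3  1  3  3  3
2  1  1  1  0  2
3  3  1  2  3  1
gen 4: 3  0  3  2  0  1
1  3  2  0  3  1
2  1  1  2  1  3
3  3  1  2  3  1
gen 5: 3  0  3  2  1  1
1  3  2  1  0  2
2  1  1  2  2  3
3  3  1  2  3  1
gen 6: 3  0  3  2  1  1
1  3  2  1  1  2
2  1  1  2  2  3
3  3  1  2  3  1
gen 7: 3  0  3  2  1  1
1  3  2  1  2  2
2  1  1  2  2  3
3  3  1  2  3  1

1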